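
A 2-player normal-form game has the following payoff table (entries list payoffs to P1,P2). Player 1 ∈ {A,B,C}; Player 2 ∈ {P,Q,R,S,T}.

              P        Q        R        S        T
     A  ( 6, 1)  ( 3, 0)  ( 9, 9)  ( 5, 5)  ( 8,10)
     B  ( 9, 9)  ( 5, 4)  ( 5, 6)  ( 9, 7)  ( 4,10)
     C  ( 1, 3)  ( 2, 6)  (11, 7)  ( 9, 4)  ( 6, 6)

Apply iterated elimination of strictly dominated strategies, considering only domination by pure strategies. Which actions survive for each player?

P2 drop P (T beats it: A:10>1 B:10>9 C:6>3)
P2 drop Q (R beats it: A:9>0 B:6>4 C:7>6)
P2 drop S (T beats it: A:10>5 B:10>7 C:6>4)
P1 drop B (A beats it: R:9>5 T:8>4)
P1→{A,C} P2→{R,T}

Remaining: P1:{A,C} P2:{R,T}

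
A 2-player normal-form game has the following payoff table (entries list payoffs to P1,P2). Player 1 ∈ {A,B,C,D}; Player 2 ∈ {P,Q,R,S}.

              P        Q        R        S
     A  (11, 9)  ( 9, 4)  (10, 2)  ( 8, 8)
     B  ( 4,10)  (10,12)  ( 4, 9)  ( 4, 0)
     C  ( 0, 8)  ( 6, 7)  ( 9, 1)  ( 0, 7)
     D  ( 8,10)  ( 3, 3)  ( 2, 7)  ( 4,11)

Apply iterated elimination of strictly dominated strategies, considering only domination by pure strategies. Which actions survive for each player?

IESDS → P1:{A,B} P2:{P,Q}

P1 drop C (A beats it: P:11>0 Q:9>6 R:10>9 S:8>0)
P1 drop D (A beats it: P:11>8 Q:9>3 R:10>2 S:8>4)
P2 drop R (P beats it: A:9>2 B:10>9)
P2 drop S (P beats it: A:9>8 B:10>0)
P1→{A,B} P2→{P,Q}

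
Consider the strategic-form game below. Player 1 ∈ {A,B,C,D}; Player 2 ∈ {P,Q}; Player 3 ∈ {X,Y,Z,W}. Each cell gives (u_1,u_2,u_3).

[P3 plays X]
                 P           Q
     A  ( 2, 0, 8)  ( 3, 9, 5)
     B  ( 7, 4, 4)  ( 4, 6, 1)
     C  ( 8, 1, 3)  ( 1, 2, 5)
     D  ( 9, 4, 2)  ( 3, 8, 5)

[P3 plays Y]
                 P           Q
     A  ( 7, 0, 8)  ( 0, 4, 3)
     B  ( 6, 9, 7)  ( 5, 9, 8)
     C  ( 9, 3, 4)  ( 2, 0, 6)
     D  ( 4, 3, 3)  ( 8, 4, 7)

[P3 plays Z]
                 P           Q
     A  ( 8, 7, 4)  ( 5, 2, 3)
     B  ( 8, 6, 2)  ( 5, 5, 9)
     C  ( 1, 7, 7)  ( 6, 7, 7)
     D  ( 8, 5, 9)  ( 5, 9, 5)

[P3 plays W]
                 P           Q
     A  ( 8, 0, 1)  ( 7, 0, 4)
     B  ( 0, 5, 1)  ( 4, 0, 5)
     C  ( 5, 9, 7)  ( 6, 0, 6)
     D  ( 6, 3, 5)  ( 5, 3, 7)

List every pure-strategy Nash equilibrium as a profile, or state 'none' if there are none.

PSNE = {(C,Q,Z), (D,Q,Y)}

(A,P,X): not NE [P1→D gives 9>2; P2→Q gives 9>0]
(A,P,Y): not NE [P1→C gives 9>7; P2→Q gives 4>0]
(A,P,Z): not NE [P3→Y gives 8>4]
(A,P,W): not NE [P3→Y gives 8>1]
(A,Q,X): not NE [P1→B gives 4>3]
(A,Q,Y): not NE [P1→D gives 8>0; P3→X gives 5>3]
(A,Q,Z): not NE [P1→C gives 6>5; P2→P gives 7>2; P3→X gives 5>3]
(A,Q,W): not NE [P3→X gives 5>4]
(B,P,X): not NE [P1→D gives 9>7; P2→Q gives 6>4; P3→Y gives 7>4]
(B,P,Y): not NE [P1→C gives 9>6]
(B,P,Z): not NE [P3→Y gives 7>2]
(B,P,W): not NE [P1→A gives 8>0; P3→Y gives 7>1]
(B,Q,X): not NE [P3→Z gives 9>1]
(B,Q,Y): not NE [P1→D gives 8>5; P3→Z gives 9>8]
(B,Q,Z): not NE [P1→C gives 6>5; P2→P gives 6>5]
(B,Q,W): not NE [P1→A gives 7>4; P2→P gives 5>0; P3→Z gives 9>5]
(C,P,X): not NE [P1→D gives 9>8; P2→Q gives 2>1; P3→W gives 7>3]
(C,P,Y): not NE [P3→W gives 7>4]
(C,P,Z): not NE [P1→D gives 8>1]
(C,P,W): not NE [P1→A gives 8>5]
(C,Q,X): not NE [P1→B gives 4>1; P3→Z gives 7>5]
(C,Q,Y): not NE [P1→D gives 8>2; P2→P gives 3>0; P3→Z gives 7>6]
(C,Q,Z): NE
(C,Q,W): not NE [P1→A gives 7>6; P2→P gives 9>0; P3→Z gives 7>6]
(D,P,X): not NE [P2→Q gives 8>4; P3→Z gives 9>2]
(D,P,Y): not NE [P1→C gives 9>4; P2→Q gives 4>3; P3→Z gives 9>3]
(D,P,Z): not NE [P2→Q gives 9>5]
(D,P,W): not NE [P1→A gives 8>6; P3→Z gives 9>5]
(D,Q,X): not NE [P1→B gives 4>3; P3→W gives 7>5]
(D,Q,Y): NE
(D,Q,Z): not NE [P1→C gives 6>5; P3→W gives 7>5]
(D,Q,W): not NE [P1→A gives 7>5]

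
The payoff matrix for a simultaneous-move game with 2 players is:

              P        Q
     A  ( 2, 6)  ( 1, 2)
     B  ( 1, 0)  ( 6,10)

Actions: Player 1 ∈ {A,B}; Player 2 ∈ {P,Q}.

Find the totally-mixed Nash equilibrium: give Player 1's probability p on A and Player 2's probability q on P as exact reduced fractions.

P1 mixes 5/7 on A; P2 mixes 5/6 on P

P1 indiff ⇒ q·2+(1-q)·1 = q·1+(1-q)·6 ⇒ q(1) = (1-q)(5) ⇒ q = 5/6
P2 indiff ⇒ p·6+(1-p)·0 = p·2+(1-p)·10 ⇒ p(4) = (1-p)(10) ⇒ p = 5/7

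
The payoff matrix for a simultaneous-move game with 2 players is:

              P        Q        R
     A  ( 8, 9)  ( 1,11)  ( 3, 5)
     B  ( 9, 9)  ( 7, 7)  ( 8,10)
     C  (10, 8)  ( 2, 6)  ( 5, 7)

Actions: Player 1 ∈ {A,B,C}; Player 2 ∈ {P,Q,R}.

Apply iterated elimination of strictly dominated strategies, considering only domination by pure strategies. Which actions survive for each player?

Survivors P1:{B,C} P2:{P,R}

P1 drop A (B beats it: P:9>8 Q:7>1 R:8>3)
P2 drop Q (P beats it: B:9>7 C:8>6)
P1→{B,C} P2→{P,R}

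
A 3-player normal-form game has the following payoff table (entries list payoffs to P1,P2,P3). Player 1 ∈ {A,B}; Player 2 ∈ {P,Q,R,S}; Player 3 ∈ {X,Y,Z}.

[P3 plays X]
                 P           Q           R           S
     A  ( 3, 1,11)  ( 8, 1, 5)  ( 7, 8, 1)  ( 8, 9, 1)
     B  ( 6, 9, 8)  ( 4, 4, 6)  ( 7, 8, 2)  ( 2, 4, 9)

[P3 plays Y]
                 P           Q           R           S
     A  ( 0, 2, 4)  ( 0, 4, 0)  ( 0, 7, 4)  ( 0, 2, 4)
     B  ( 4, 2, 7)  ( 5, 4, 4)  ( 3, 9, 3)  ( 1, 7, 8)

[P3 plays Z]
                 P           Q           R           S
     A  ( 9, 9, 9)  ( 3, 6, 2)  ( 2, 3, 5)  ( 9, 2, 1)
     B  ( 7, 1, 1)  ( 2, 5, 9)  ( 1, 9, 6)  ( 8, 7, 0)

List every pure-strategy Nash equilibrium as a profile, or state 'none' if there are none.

PSNE = {(B,P,X)}

(A,P,X): not NE [P1→B gives 6>3; P2→S gives 9>1]
(A,P,Y): not NE [P1→B gives 4>0; P2→R gives 7>2; P3→X gives 11>4]
(A,P,Z): not NE [P3→X gives 11>9]
(A,Q,X): not NE [P2→S gives 9>1]
(A,Q,Y): not NE [P1→B gives 5>0; P2→R gives 7>4; P3→X gives 5>0]
(A,Q,Z): not NE [P2→P gives 9>6; P3→X gives 5>2]
(A,R,X): not NE [P2→S gives 9>8; P3→Z gives 5>1]
(A,R,Y): not NE [P1→B gives 3>0; P3→Z gives 5>4]
(A,R,Z): not NE [P2→P gives 9>3]
(A,S,X): not NE [P3→Y gives 4>1]
(A,S,Y): not NE [P1→B gives 1>0; P2→R gives 7>2]
(A,S,Z): not NE [P2→P gives 9>2; P3→Y gives 4>1]
(B,P,X): NE
(B,P,Y): not NE [P2→R gives 9>2; P3→X gives 8>7]
(B,P,Z): not NE [P1→A gives 9>7; P2→R gives 9>1; P3→X gives 8>1]
(B,Q,X): not NE [P1→A gives 8>4; P2→P gives 9>4; P3→Z gives 9>6]
(B,Q,Y): not NE [P2→R gives 9>4; P3→Z gives 9>4]
(B,Q,Z): not NE [P1→A gives 3>2; P2→R gives 9>5]
(B,R,X): not NE [P2→P gives 9>8; P3→Z gives 6>2]
(B,R,Y): not NE [P3→Z gives 6>3]
(B,R,Z): not NE [P1→A gives 2>1]
(B,S,X): not NE [P1→A gives 8>2; P2→P gives 9>4]
(B,S,Y): not NE [P2→R gives 9>7; P3→X gives 9>8]
(B,S,Z): not NE [P1→A gives 9>8; P2→R gives 9>7; P3→X gives 9>0]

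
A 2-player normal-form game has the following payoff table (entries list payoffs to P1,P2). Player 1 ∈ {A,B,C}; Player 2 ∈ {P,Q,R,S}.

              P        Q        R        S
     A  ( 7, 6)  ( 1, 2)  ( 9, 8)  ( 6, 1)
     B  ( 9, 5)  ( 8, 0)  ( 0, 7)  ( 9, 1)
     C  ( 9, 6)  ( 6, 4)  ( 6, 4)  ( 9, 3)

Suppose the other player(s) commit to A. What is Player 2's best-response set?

argmax u_2 = {R}

u_2(P vs A) = 6
u_2(Q vs A) = 2
u_2(R vs A) = 8
u_2(S vs A) = 1
max payoff 8 at {R}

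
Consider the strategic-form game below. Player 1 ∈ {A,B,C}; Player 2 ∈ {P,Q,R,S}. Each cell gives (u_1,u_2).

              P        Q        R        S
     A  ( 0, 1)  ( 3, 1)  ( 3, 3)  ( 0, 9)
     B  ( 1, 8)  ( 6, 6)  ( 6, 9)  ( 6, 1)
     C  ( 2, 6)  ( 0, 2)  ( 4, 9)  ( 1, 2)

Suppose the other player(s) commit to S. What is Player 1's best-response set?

u_1(A vs S) = 0
u_1(B vs S) = 6
u_1(C vs S) = 1
max payoff 6 at {B}

P1 best: {B}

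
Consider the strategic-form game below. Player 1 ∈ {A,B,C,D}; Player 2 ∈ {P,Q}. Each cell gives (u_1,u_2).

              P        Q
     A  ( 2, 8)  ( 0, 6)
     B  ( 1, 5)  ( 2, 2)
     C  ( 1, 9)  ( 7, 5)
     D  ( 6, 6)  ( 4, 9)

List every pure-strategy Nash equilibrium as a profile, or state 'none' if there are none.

No pure NE.

(A,P): not NE [P1→D gives 6>2]
(A,Q): not NE [P1→C gives 7>0; P2→P gives 8>6]
(B,P): not NE [P1→D gives 6>1]
(B,Q): not NE [P1→C gives 7>2; P2→P gives 5>2]
(C,P): not NE [P1→D gives 6>1]
(C,Q): not NE [P2→P gives 9>5]
(D,P): not NE [P2→Q gives 9>6]
(D,Q): not NE [P1→C gives 7>4]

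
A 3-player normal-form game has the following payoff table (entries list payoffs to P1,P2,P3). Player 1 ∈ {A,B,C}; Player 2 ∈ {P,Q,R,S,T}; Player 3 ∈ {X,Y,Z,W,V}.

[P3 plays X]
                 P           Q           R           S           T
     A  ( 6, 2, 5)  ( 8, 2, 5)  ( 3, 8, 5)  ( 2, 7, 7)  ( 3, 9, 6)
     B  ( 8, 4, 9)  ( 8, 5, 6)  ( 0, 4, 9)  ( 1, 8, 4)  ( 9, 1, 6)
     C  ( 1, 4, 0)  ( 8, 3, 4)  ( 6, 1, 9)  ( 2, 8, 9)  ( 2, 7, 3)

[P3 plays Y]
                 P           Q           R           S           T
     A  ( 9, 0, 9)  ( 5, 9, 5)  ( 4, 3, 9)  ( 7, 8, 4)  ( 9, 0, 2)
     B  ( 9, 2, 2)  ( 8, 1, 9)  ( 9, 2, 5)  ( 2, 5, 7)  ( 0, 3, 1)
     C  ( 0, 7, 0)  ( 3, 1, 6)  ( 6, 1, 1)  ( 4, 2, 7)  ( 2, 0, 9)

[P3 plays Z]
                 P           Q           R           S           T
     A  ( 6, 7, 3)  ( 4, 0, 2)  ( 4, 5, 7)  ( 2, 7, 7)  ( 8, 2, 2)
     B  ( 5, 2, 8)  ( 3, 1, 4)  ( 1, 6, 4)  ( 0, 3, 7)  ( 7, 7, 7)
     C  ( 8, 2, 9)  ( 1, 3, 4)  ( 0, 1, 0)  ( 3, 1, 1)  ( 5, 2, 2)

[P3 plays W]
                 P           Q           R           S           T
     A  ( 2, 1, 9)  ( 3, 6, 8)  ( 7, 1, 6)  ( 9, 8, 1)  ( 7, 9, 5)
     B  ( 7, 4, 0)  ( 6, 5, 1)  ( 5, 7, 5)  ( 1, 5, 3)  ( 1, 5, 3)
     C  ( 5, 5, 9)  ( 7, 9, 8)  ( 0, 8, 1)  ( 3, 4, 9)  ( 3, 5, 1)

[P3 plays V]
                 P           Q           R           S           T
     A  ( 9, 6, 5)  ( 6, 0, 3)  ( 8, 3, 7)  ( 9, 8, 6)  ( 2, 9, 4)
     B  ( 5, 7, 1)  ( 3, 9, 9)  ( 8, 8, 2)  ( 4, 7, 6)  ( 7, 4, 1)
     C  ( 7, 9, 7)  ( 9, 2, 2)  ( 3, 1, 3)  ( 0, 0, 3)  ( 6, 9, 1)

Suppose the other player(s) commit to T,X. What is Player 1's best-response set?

u_1(A vs T,X) = 3
u_1(B vs T,X) = 9
u_1(C vs T,X) = 2
max payoff 9 at {B}

argmax u_1 = {B}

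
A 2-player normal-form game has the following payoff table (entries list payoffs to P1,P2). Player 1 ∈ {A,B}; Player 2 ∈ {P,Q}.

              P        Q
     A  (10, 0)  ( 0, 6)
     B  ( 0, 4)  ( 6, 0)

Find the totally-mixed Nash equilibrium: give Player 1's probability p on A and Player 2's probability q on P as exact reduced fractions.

P1 mixes 2/5 on A; P2 mixes 3/8 on P

P1 indiff ⇒ q·10+(1-q)·0 = q·0+(1-q)·6 ⇒ q(10) = (1-q)(6) ⇒ q = 3/8
P2 indiff ⇒ p·0+(1-p)·4 = p·6+(1-p)·0 ⇒ p(-6) = (1-p)(-4) ⇒ p = 2/5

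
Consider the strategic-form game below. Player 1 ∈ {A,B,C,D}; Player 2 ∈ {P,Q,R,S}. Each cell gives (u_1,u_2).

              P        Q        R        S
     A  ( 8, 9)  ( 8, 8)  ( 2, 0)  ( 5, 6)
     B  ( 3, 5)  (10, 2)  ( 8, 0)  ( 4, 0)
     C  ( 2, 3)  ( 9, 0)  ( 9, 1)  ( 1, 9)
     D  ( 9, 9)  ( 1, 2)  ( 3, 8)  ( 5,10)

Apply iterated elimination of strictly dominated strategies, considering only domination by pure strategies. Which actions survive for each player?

P2 drop Q (P beats it: A:9>8 B:5>2 C:3>0 D:9>2)
P2 drop R (P beats it: A:9>0 B:5>0 C:3>1 D:9>8)
P1 drop B (A beats it: P:8>3 S:5>4)
P1 drop C (A beats it: P:8>2 S:5>1)
P1→{A,D} P2→{P,S}

Remaining: P1:{A,D} P2:{P,S}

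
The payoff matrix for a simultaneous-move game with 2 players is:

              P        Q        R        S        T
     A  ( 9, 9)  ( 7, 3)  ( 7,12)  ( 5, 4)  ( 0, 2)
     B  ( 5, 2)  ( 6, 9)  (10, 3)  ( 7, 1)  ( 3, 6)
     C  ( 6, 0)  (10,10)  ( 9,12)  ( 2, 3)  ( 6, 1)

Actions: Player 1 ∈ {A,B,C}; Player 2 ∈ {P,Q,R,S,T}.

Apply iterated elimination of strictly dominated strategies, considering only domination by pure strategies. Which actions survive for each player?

Survivors P1:{B,C} P2:{Q,R}

P2 drop P (R beats it: A:12>9 B:3>2 C:12>0)
P2 drop S (R beats it: A:12>4 B:3>1 C:12>3)
P1 drop A (C beats it: Q:10>7 R:9>7 T:6>0)
P2 drop T (Q beats it: B:9>6 C:10>1)
P1→{B,C} P2→{Q,R}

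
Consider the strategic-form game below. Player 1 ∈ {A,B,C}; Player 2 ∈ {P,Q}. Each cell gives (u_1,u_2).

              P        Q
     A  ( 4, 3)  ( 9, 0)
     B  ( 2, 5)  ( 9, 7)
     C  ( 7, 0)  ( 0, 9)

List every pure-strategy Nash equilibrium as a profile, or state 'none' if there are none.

PSNE = {(B,Q)}

(A,P): not NE [P1→C gives 7>4]
(A,Q): not NE [P2→P gives 3>0]
(B,P): not NE [P1→C gives 7>2; P2→Q gives 7>5]
(B,Q): NE
(C,P): not NE [P2→Q gives 9>0]
(C,Q): not NE [P1→B gives 9>0]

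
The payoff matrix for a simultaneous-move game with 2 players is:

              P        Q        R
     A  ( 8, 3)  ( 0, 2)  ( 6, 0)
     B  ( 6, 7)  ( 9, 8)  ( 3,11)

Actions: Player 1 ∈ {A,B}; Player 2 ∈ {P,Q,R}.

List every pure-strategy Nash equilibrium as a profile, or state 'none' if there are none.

(A,P): NE
(A,Q): not NE [P1→B gives 9>0; P2→P gives 3>2]
(A,R): not NE [P2→P gives 3>0]
(B,P): not NE [P1→A gives 8>6; P2→R gives 11>7]
(B,Q): not NE [P2→R gives 11>8]
(B,R): not NE [P1→A gives 6>3]

NE set: (A,P)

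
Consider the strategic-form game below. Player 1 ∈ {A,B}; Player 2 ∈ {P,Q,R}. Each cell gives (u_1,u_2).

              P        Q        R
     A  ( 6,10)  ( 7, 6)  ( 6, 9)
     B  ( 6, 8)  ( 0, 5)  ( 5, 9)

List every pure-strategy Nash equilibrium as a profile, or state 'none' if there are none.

NE set: (A,P)

(A,P): NE
(A,Q): not NE [P2→P gives 10>6]
(A,R): not NE [P2→P gives 10>9]
(B,P): not NE [P2→R gives 9>8]
(B,Q): not NE [P1→A gives 7>0; P2→R gives 9>5]
(B,R): not NE [P1→A gives 6>5]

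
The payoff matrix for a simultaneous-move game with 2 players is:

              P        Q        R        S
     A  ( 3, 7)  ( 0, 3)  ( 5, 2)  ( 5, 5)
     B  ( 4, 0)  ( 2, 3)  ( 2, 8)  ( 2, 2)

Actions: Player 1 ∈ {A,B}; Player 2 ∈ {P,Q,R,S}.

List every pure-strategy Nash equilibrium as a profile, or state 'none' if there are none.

(A,P): not NE [P1→B gives 4>3]
(A,Q): not NE [P1→B gives 2>0; P2→P gives 7>3]
(A,R): not NE [P2→P gives 7>2]
(A,S): not NE [P2→P gives 7>5]
(B,P): not NE [P2→R gives 8>0]
(B,Q): not NE [P2→R gives 8>3]
(B,R): not NE [P1→A gives 5>2]
(B,S): not NE [P1→A gives 5>2; P2→R gives 8>2]

PSNE: ∅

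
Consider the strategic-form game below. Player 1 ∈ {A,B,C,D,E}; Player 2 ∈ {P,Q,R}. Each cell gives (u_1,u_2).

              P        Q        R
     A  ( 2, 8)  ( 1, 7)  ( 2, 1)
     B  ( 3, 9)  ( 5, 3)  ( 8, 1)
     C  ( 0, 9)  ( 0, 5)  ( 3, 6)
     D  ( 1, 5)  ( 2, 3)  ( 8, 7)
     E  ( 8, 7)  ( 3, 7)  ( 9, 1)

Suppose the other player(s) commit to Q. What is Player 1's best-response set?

u_1(A vs Q) = 1
u_1(B vs Q) = 5
u_1(C vs Q) = 0
u_1(D vs Q) = 2
u_1(E vs Q) = 3
max payoff 5 at {B}

P1 best: {B}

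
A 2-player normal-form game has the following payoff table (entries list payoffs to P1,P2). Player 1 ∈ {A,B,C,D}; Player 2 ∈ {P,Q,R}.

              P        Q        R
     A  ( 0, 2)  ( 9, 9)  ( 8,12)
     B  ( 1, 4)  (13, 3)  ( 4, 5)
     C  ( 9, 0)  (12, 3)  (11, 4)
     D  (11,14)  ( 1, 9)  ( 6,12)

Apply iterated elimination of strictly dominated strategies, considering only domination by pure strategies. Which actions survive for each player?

Survivors P1:{C,D} P2:{P,R}

P1 drop A (C beats it: P:9>0 Q:12>9 R:11>8)
P2 drop Q (R beats it: B:5>3 C:4>3 D:12>9)
P1 drop B (C beats it: P:9>1 R:11>4)
P1→{C,D} P2→{P,R}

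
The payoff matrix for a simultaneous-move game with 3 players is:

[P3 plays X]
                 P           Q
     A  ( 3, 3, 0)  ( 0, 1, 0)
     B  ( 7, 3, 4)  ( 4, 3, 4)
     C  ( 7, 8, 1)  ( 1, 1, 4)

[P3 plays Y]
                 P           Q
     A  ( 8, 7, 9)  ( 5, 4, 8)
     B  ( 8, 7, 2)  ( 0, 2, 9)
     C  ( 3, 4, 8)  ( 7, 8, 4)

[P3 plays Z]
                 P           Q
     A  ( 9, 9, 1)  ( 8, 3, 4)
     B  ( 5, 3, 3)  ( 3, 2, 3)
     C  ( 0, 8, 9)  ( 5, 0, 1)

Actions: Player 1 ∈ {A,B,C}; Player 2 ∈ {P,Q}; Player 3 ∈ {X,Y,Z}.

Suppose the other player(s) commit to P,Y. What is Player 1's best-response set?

u_1(A vs P,Y) = 8
u_1(B vs P,Y) = 8
u_1(C vs P,Y) = 3
max payoff 8 at {A,B}

P1 best: {A,B}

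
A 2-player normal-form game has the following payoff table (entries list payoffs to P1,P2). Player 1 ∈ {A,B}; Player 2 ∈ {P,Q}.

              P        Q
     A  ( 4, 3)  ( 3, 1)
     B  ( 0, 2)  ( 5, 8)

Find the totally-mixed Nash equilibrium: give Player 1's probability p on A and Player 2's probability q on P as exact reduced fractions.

P1 indiff ⇒ q·4+(1-q)·3 = q·0+(1-q)·5 ⇒ q(4) = (1-q)(2) ⇒ q = 1/3
P2 indiff ⇒ p·3+(1-p)·2 = p·1+(1-p)·8 ⇒ p(2) = (1-p)(6) ⇒ p = 3/4

P1 mixes 3/4 on A; P2 mixes 1/3 on P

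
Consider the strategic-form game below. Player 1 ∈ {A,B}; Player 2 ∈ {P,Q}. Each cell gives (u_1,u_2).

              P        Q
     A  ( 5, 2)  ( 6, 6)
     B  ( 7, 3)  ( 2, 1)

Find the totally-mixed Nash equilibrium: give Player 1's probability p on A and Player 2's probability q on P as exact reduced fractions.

(p,q) = (1/3, 2/3)

P1 indiff ⇒ q·5+(1-q)·6 = q·7+(1-q)·2 ⇒ q(-2) = (1-q)(-4) ⇒ q = 2/3
P2 indiff ⇒ p·2+(1-p)·3 = p·6+(1-p)·1 ⇒ p(-4) = (1-p)(-2) ⇒ p = 1/3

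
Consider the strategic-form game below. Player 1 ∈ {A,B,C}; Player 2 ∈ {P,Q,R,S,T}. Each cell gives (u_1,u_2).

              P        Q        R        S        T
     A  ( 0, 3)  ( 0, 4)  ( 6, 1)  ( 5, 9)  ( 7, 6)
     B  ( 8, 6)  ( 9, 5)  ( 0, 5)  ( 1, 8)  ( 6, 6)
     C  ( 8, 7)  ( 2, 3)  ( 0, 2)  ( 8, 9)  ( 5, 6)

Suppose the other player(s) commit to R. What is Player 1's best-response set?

BR_1 = {A}

u_1(A vs R) = 6
u_1(B vs R) = 0
u_1(C vs R) = 0
max payoff 6 at {A}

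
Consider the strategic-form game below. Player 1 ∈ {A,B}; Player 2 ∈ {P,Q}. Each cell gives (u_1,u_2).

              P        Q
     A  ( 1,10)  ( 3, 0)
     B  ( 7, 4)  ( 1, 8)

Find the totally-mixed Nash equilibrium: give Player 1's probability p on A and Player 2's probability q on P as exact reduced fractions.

P1 indiff ⇒ q·1+(1-q)·3 = q·7+(1-q)·1 ⇒ q(-6) = (1-q)(-2) ⇒ q = 1/4
P2 indiff ⇒ p·10+(1-p)·4 = p·0+(1-p)·8 ⇒ p(10) = (1-p)(4) ⇒ p = 2/7

p=2/7, q=1/4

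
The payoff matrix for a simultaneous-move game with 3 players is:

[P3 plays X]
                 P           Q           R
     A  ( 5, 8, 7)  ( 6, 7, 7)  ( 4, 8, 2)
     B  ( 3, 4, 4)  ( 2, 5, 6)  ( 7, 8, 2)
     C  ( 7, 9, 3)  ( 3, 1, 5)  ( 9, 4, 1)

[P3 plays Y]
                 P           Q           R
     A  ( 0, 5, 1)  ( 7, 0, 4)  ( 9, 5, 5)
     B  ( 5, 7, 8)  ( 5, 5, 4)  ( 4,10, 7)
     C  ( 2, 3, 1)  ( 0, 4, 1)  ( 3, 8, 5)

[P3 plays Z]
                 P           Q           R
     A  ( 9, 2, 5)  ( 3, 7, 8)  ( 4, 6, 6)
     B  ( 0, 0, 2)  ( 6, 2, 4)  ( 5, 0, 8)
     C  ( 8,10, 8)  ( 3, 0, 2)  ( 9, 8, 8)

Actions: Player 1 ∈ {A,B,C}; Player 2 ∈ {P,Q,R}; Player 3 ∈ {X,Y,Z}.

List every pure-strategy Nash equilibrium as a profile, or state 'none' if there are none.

(A,P,X): not NE [P1→C gives 7>5]
(A,P,Y): not NE [P1→B gives 5>0; P3→X gives 7>1]
(A,P,Z): not NE [P2→Q gives 7>2; P3→X gives 7>5]
(A,Q,X): not NE [P2→R gives 8>7; P3→Z gives 8>7]
(A,Q,Y): not NE [P2→R gives 5>0; P3→Z gives 8>4]
(A,Q,Z): not NE [P1→B gives 6>3]
(A,R,X): not NE [P1→C gives 9>4; P3→Z gives 6>2]
(A,R,Y): not NE [P3→Z gives 6>5]
(A,R,Z): not NE [P1→C gives 9>4; P2→Q gives 7>6]
(B,P,X): not NE [P1→C gives 7>3; P2→R gives 8>4; P3→Y gives 8>4]
(B,P,Y): not NE [P2→R gives 10>7]
(B,P,Z): not NE [P1→A gives 9>0; P2→Q gives 2>0; P3→Y gives 8>2]
(B,Q,X): not NE [P1→A gives 6>2; P2→R gives 8>5]
(B,Q,Y): not NE [P1→A gives 7>5; P2→R gives 10>5; P3→X gives 6>4]
(B,Q,Z): not NE [P3→X gives 6>4]
(B,R,X): not NE [P1→C gives 9>7; P3→Z gives 8>2]
(B,R,Y): not NE [P1→A gives 9>4; P3→Z gives 8>7]
(B,R,Z): not NE [P1→C gives 9>5; P2→Q gives 2>0]
(C,P,X): not NE [P3→Z gives 8>3]
(C,P,Y): not NE [P1→B gives 5>2; P2→R gives 8>3; P3→Z gives 8>1]
(C,P,Z): not NE [P1→A gives 9>8]
(C,Q,X): not NE [P1→A gives 6>3; P2→P gives 9>1]
(C,Q,Y): not NE [P1→A gives 7>0; P2→R gives 8>4; P3→X gives 5>1]
(C,Q,Z): not NE [P1→B gives 6>3; P2→P gives 10>0; P3→X gives 5>2]
(C,R,X): not NE [P2→P gives 9>4; P3→Z gives 8>1]
(C,R,Y): not NE [P1→A gives 9>3; P3→Z gives 8>5]
(C,R,Z): not NE [P2→P gives 10>8]

Equilibria: none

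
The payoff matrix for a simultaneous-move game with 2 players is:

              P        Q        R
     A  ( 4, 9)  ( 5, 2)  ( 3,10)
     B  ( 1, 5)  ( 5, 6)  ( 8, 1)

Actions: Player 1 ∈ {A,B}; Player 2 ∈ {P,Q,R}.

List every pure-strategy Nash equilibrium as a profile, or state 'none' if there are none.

(A,P): not NE [P2→R gives 10>9]
(A,Q): not NE [P2→R gives 10>2]
(A,R): not NE [P1→B gives 8>3]
(B,P): not NE [P1→A gives 4>1; P2→Q gives 6>5]
(B,Q): NE
(B,R): not NE [P2→Q gives 6>1]

Nash profiles: (B,Q)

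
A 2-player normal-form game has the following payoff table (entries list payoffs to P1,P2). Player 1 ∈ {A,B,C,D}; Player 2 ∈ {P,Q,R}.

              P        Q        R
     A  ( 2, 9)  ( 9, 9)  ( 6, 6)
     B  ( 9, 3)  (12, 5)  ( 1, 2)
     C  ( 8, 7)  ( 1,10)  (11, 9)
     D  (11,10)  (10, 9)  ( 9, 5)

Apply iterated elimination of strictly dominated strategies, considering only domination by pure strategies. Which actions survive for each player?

P1 drop A (D beats it: P:11>2 Q:10>9 R:9>6)
P2 drop R (Q beats it: B:5>2 C:10>9 D:9>5)
P1 drop C (B beats it: P:9>8 Q:12>1)
P1→{B,D} P2→{P,Q}

IESDS → P1:{B,D} P2:{P,Q}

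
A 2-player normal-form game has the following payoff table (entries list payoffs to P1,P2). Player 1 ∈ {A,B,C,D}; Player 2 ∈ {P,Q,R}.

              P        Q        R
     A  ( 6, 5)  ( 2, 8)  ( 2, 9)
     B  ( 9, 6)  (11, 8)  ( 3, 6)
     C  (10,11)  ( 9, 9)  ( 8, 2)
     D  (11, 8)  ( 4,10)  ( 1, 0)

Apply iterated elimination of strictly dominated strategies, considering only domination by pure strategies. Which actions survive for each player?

P1 drop A (B beats it: P:9>6 Q:11>2 R:3>2)
P2 drop R (Q beats it: B:8>6 C:9>2 D:10>0)
P1→{B,C,D} P2→{P,Q}

Remaining: P1:{B,C,D} P2:{P,Q}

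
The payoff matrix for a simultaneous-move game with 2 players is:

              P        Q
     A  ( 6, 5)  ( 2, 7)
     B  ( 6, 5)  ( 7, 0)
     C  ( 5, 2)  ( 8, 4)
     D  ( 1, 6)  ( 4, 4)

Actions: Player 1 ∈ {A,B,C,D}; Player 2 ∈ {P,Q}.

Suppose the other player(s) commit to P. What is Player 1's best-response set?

u_1(A vs P) = 6
u_1(B vs P) = 6
u_1(C vs P) = 5
u_1(D vs P) = 1
max payoff 6 at {A,B}

P1 best: {A,B}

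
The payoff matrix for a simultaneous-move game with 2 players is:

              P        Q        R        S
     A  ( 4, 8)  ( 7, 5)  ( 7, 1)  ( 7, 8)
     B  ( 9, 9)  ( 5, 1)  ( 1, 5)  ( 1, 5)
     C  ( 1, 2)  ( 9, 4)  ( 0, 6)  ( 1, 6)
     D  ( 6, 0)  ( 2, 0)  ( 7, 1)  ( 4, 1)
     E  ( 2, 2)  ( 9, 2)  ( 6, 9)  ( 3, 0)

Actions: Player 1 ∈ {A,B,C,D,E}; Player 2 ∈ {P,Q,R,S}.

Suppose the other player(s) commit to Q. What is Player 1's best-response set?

u_1(A vs Q) = 7
u_1(B vs Q) = 5
u_1(C vs Q) = 9
u_1(D vs Q) = 2
u_1(E vs Q) = 9
max payoff 9 at {C,E}

argmax u_1 = {C,E}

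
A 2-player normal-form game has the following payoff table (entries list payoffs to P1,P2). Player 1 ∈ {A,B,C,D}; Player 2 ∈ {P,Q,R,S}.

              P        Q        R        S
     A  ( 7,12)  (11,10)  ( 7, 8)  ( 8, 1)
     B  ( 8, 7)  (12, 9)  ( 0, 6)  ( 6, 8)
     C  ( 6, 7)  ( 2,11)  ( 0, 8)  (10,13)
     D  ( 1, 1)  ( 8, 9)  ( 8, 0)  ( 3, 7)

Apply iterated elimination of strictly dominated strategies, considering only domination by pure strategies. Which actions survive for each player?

P2 drop R (Q beats it: A:10>8 B:9>6 C:11>8 D:9>0)
P1 drop D (A beats it: P:7>1 Q:11>8 S:8>3)
P1→{A,B,C} P2→{P,Q,S}

IESDS → P1:{A,B,C} P2:{P,Q,S}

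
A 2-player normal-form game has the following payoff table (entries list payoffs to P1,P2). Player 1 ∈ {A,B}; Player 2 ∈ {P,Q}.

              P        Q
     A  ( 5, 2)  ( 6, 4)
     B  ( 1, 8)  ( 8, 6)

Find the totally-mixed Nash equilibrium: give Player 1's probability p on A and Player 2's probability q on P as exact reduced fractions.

(p,q) = (1/2, 1/3)

P1 indiff ⇒ q·5+(1-q)·6 = q·1+(1-q)·8 ⇒ q(4) = (1-q)(2) ⇒ q = 1/3
P2 indiff ⇒ p·2+(1-p)·8 = p·4+(1-p)·6 ⇒ p(-2) = (1-p)(-2) ⇒ p = 1/2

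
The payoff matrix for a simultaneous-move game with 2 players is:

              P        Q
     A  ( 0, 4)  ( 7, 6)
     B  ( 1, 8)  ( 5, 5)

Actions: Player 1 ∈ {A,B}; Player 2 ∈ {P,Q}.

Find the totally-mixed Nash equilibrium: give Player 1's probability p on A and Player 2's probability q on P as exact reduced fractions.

P1 mixes 3/5 on A; P2 mixes 2/3 on P

P1 indiff ⇒ q·0+(1-q)·7 = q·1+(1-q)·5 ⇒ q(-1) = (1-q)(-2) ⇒ q = 2/3
P2 indiff ⇒ p·4+(1-p)·8 = p·6+(1-p)·5 ⇒ p(-2) = (1-p)(-3) ⇒ p = 3/5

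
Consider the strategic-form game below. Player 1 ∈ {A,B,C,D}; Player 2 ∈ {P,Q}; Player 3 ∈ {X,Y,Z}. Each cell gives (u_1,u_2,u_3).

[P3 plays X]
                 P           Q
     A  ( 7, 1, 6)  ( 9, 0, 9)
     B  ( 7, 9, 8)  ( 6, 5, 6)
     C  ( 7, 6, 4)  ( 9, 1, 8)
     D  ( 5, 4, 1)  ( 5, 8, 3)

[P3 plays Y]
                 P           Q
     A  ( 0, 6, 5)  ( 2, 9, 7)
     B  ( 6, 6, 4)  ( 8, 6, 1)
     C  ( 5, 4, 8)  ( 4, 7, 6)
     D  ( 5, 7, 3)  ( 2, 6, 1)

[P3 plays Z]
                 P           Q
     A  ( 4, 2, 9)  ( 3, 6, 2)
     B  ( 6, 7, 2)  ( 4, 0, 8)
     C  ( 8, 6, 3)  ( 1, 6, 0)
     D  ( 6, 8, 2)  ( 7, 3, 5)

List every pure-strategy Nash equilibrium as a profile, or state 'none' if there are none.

(A,P,X): not NE [P3→Z gives 9>6]
(A,P,Y): not NE [P1→B gives 6>0; P2→Q gives 9>6; P3→Z gives 9>5]
(A,P,Z): not NE [P1→C gives 8>4; P2→Q gives 6>2]
(A,Q,X): not NE [P2→P gives 1>0]
(A,Q,Y): not NE [P1→B gives 8>2; P3→X gives 9>7]
(A,Q,Z): not NE [P1→D gives 7>3; P3→X gives 9>2]
(B,P,X): NE
(B,P,Y): not NE [P3→X gives 8>4]
(B,P,Z): not NE [P1→C gives 8>6; P3→X gives 8>2]
(B,Q,X): not NE [P1→C gives 9>6; P2→P gives 9>5; P3→Z gives 8>6]
(B,Q,Y): not NE [P3→Z gives 8>1]
(B,Q,Z): not NE [P1→D gives 7>4; P2→P gives 7>0]
(C,P,X): not NE [P3→Y gives 8>4]
(C,P,Y): not NE [P1→B gives 6>5; P2→Q gives 7>4]
(C,P,Z): not NE [P3→Y gives 8>3]
(C,Q,X): not NE [P2→P gives 6>1]
(C,Q,Y): not NE [P1→B gives 8>4; P3→X gives 8>6]
(C,Q,Z): not NE [P1→D gives 7>1; P3→X gives 8>0]
(D,P,X): not NE [P1→C gives 7>5; P2→Q gives 8>4; P3→Y gives 3>1]
(D,P,Y): not NE [P1→B gives 6>5]
(D,P,Z): not NE [P1→C gives 8>6; P3→Y gives 3>2]
(D,Q,X): not NE [P1→C gives 9>5; P3→Z gives 5>3]
(D,Q,Y): not NE [P1→B gives 8>2; P2→P gives 7>6; P3→Z gives 5>1]
(D,Q,Z): not NE [P2→P gives 8>3]

Nash profiles: (B,P,X)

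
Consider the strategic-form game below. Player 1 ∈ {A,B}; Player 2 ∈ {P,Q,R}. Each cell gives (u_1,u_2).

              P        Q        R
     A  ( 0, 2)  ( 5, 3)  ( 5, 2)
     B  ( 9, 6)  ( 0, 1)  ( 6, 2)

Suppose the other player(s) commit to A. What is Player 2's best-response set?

u_2(P vs A) = 2
u_2(Q vs A) = 3
u_2(R vs A) = 2
max payoff 3 at {Q}

argmax u_2 = {Q}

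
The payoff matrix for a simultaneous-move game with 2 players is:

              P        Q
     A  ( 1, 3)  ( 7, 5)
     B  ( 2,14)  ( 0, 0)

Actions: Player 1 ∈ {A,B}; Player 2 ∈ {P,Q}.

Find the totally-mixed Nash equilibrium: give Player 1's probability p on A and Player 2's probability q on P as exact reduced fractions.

(p,q) = (7/8, 7/8)

P1 indiff ⇒ q·1+(1-q)·7 = q·2+(1-q)·0 ⇒ q(-1) = (1-q)(-7) ⇒ q = 7/8
P2 indiff ⇒ p·3+(1-p)·14 = p·5+(1-p)·0 ⇒ p(-2) = (1-p)(-14) ⇒ p = 7/8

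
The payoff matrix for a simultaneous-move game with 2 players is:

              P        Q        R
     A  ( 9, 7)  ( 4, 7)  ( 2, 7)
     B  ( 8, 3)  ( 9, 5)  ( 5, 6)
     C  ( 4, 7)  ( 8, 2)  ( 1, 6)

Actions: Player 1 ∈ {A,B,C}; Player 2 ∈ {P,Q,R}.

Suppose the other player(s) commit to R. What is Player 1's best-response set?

BR_1 = {B}

u_1(A vs R) = 2
u_1(B vs R) = 5
u_1(C vs R) = 1
max payoff 5 at {B}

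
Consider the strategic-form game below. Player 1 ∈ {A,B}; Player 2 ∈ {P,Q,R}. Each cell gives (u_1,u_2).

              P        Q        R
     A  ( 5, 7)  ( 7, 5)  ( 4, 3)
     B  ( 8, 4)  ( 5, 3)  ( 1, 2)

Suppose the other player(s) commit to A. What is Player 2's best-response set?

u_2(P vs A) = 7
u_2(Q vs A) = 5
u_2(R vs A) = 3
max payoff 7 at {P}

BR_2 = {P}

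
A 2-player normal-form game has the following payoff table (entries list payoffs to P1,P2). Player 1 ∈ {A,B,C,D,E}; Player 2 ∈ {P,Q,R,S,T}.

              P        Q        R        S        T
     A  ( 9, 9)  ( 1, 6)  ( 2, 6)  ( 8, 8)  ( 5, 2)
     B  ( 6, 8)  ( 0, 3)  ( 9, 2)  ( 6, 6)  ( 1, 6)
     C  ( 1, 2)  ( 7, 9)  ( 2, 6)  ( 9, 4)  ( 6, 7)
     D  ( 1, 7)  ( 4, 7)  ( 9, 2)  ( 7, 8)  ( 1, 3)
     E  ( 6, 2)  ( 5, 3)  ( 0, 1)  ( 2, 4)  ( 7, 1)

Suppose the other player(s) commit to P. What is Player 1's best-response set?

argmax u_1 = {A}

u_1(A vs P) = 9
u_1(B vs P) = 6
u_1(C vs P) = 1
u_1(D vs P) = 1
u_1(E vs P) = 6
max payoff 9 at {A}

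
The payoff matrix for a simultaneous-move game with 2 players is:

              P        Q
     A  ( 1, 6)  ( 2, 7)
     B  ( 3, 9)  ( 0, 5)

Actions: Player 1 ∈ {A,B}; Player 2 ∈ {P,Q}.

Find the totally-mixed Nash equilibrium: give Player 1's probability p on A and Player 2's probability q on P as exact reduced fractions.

(p,q) = (4/5, 1/2)

P1 indiff ⇒ q·1+(1-q)·2 = q·3+(1-q)·0 ⇒ q(-2) = (1-q)(-2) ⇒ q = 1/2
P2 indiff ⇒ p·6+(1-p)·9 = p·7+(1-p)·5 ⇒ p(-1) = (1-p)(-4) ⇒ p = 4/5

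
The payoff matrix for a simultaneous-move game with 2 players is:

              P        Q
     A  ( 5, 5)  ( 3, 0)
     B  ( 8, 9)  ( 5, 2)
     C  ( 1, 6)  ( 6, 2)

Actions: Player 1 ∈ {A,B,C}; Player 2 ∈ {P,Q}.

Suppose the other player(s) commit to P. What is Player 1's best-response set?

u_1(A vs P) = 5
u_1(B vs P) = 8
u_1(C vs P) = 1
max payoff 8 at {B}

BR_1 = {B}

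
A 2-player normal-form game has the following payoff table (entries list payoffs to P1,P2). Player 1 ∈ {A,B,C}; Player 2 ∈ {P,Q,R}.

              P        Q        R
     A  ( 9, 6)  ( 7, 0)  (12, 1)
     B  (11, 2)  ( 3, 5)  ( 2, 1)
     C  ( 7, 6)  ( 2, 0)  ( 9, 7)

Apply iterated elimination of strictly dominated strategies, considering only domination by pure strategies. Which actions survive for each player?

Survivors P1:{A,B} P2:{P,Q}

P1 drop C (A beats it: P:9>7 Q:7>2 R:12>9)
P2 drop R (P beats it: A:6>1 B:2>1)
P1→{A,B} P2→{P,Q}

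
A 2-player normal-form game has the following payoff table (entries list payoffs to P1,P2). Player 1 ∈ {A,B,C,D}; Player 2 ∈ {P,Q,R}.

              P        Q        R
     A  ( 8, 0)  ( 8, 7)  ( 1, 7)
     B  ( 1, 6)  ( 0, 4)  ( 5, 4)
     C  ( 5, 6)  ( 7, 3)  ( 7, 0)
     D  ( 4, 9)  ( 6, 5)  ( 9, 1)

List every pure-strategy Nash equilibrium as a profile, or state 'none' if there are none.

NE set: (A,Q)

(A,P): not NE [P2→R gives 7>0]
(A,Q): NE
(A,R): not NE [P1→D gives 9>1]
(B,P): not NE [P1→A gives 8>1]
(B,Q): not NE [P1→A gives 8>0; P2→P gives 6>4]
(B,R): not NE [P1→D gives 9>5; P2→P gives 6>4]
(C,P): not NE [P1→A gives 8>5]
(C,Q): not NE [P1→A gives 8>7; P2→P gives 6>3]
(C,R): not NE [P1→D gives 9>7; P2→P gives 6>0]
(D,P): not NE [P1→A gives 8>4]
(D,Q): not NE [P1→A gives 8>6; P2→P gives 9>5]
(D,R): not NE [P2→P gives 9>1]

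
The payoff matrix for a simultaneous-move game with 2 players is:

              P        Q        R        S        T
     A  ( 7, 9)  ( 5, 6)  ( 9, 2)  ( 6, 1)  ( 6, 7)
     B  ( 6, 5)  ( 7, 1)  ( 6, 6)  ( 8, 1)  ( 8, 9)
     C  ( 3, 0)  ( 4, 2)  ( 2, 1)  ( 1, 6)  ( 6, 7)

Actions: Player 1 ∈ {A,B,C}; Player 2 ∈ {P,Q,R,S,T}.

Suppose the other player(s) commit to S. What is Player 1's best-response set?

u_1(A vs S) = 6
u_1(B vs S) = 8
u_1(C vs S) = 1
max payoff 8 at {B}

P1 best: {B}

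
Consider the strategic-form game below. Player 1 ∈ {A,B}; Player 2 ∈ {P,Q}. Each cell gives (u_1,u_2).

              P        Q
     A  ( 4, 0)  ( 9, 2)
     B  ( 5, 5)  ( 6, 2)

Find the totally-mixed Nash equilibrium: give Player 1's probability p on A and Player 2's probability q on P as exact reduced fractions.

P1 indiff ⇒ q·4+(1-q)·9 = q·5+(1-q)·6 ⇒ q(-1) = (1-q)(-3) ⇒ q = 3/4
P2 indiff ⇒ p·0+(1-p)·5 = p·2+(1-p)·2 ⇒ p(-2) = (1-p)(-3) ⇒ p = 3/5

(p,q) = (3/5, 3/4)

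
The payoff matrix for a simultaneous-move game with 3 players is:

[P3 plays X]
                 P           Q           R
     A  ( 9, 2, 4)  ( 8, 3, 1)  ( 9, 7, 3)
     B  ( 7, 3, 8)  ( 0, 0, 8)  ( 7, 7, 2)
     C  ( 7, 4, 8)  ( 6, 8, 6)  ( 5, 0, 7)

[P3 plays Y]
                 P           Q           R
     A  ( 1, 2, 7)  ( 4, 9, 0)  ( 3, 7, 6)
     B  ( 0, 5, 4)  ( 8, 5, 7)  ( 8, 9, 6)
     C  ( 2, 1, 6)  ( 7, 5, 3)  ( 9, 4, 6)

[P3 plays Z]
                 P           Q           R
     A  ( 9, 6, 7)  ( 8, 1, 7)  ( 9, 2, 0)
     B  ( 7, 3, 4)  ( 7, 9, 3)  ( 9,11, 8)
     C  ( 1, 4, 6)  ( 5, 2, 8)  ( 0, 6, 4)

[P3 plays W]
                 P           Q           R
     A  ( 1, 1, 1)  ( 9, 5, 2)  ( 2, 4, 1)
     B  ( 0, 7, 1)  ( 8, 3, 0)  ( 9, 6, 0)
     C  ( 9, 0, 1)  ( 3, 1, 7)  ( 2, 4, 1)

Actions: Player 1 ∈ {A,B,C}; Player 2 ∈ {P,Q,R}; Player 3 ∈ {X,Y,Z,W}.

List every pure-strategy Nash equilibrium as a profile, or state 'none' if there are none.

PSNE = {(A,P,Z), (B,R,Z)}

(A,P,X): not NE [P2→R gives 7>2; P3→Z gives 7>4]
(A,P,Y): not NE [P1→C gives 2>1; P2→Q gives 9>2]
(A,P,Z): NE
(A,P,W): not NE [P1→C gives 9>1; P2→Q gives 5>1; P3→Z gives 7>1]
(A,Q,X): not NE [P2→R gives 7>3; P3→Z gives 7>1]
(A,Q,Y): not NE [P1→B gives 8>4; P3→Z gives 7>0]
(A,Q,Z): not NE [P2→P gives 6>1]
(A,Q,W): not NE [P3→Z gives 7>2]
(A,R,X): not NE [P3→Y gives 6>3]
(A,R,Y): not NE [P1→C gives 9>3; P2→Q gives 9>7]
(A,R,Z): not NE [P2→P gives 6>2; P3→Y gives 6>0]
(A,R,W): not NE [P1→B gives 9>2; P2→Q gives 5>4; P3→Y gives 6>1]
(B,P,X): not NE [P1→A gives 9>7; P2→R gives 7>3]
(B,P,Y): not NE [P1→C gives 2>0; P2→R gives 9>5; P3→X gives 8>4]
(B,P,Z): not NE [P1→A gives 9>7; P2→R gives 11>3; P3→X gives 8>4]
(B,P,W): not NE [P1→C gives 9>0; P3→X gives 8>1]
(B,Q,X): not NE [P1→A gives 8>0; P2→R gives 7>0]
(B,Q,Y): not NE [P2→R gives 9>5; P3→X gives 8>7]
(B,Q,Z): not NE [P1→A gives 8>7; P2→R gives 11>9; P3→X gives 8>3]
(B,Q,W): not NE [P1→A gives 9>8; P2→P gives 7>3; P3→X gives 8>0]
(B,R,X): not NE [P1→A gives 9>7; P3→Z gives 8>2]
(B,R,Y): not NE [P1→C gives 9>8; P3→Z gives 8>6]
(B,R,Z): NE
(B,R,W): not NE [P2→P gives 7>6; P3→Z gives 8>0]
(C,P,X): not NE [P1→A gives 9>7; P2→Q gives 8>4]
(C,P,Y): not NE [P2→Q gives 5>1; P3→X gives 8>6]
(C,P,Z): not NE [P1→A gives 9>1; P2→R gives 6>4; P3→X gives 8>6]
(C,P,W): not NE [P2→R gives 4>0; P3→X gives 8>1]
(C,Q,X): not NE [P1→A gives 8>6; P3→Z gives 8>6]
(C,Q,Y): not NE [P1→B gives 8>7; P3→Z gives 8>3]
(C,Q,Z): not NE [P1→A gives 8>5; P2→R gives 6>2]
(C,Q,W): not NE [P1→A gives 9>3; P2→R gives 4>1; P3→Z gives 8>7]
(C,R,X): not NE [P1→A gives 9>5; P2→Q gives 8>0]
(C,R,Y): not NE [P2→Q gives 5>4; P3→X gives 7>6]
(C,R,Z): not NE [P1→B gives 9>0; P3→X gives 7>4]
(C,R,W): not NE [P1→B gives 9>2; P3→X gives 7>1]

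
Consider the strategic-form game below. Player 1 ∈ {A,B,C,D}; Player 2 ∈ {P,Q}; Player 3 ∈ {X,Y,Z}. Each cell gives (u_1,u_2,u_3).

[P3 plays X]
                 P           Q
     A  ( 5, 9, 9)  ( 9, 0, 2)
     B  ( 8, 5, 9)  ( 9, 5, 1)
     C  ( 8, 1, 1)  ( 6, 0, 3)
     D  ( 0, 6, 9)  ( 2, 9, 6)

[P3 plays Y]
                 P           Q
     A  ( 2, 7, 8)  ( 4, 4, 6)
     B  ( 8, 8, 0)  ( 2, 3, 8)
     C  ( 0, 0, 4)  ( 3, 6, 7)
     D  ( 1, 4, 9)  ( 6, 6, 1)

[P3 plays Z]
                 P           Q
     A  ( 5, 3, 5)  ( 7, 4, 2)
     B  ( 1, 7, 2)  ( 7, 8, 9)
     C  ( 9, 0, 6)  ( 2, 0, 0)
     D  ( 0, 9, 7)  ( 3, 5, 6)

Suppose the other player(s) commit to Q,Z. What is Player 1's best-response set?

u_1(A vs Q,Z) = 7
u_1(B vs Q,Z) = 7
u_1(C vs Q,Z) = 2
u_1(D vs Q,Z) = 3
max payoff 7 at {A,B}

P1 best: {A,B}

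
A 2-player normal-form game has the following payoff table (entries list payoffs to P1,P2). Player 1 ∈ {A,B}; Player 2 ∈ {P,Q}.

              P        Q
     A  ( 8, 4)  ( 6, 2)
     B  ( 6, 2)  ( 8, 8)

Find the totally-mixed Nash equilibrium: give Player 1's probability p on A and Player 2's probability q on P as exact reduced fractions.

P1 indiff ⇒ q·8+(1-q)·6 = q·6+(1-q)·8 ⇒ q(2) = (1-q)(2) ⇒ q = 1/2
P2 indiff ⇒ p·4+(1-p)·2 = p·2+(1-p)·8 ⇒ p(2) = (1-p)(6) ⇒ p = 3/4

p=3/4, q=1/2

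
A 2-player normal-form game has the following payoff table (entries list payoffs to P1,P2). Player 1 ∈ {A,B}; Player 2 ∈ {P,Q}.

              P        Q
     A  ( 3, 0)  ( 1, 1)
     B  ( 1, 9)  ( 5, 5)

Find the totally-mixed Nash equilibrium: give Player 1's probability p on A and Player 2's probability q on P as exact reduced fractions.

P1 indiff ⇒ q·3+(1-q)·1 = q·1+(1-q)·5 ⇒ q(2) = (1-q)(4) ⇒ q = 2/3
P2 indiff ⇒ p·0+(1-p)·9 = p·1+(1-p)·5 ⇒ p(-1) = (1-p)(-4) ⇒ p = 4/5

(p,q) = (4/5, 2/3)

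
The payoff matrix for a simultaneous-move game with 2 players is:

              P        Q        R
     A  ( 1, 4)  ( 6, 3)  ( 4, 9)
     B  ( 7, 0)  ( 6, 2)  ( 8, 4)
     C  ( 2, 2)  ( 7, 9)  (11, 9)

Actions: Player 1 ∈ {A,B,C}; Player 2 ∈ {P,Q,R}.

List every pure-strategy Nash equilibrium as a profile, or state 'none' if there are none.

Nash profiles: (C,Q), (C,R)

(A,P): not NE [P1→B gives 7>1; P2→R gives 9>4]
(A,Q): not NE [P1→C gives 7>6; P2→R gives 9>3]
(A,R): not NE [P1→C gives 11>4]
(B,P): not NE [P2→R gives 4>0]
(B,Q): not NE [P1→C gives 7>6; P2→R gives 4>2]
(B,R): not NE [P1→C gives 11>8]
(C,P): not NE [P1→B gives 7>2; P2→R gives 9>2]
(C,Q): NE
(C,R): NE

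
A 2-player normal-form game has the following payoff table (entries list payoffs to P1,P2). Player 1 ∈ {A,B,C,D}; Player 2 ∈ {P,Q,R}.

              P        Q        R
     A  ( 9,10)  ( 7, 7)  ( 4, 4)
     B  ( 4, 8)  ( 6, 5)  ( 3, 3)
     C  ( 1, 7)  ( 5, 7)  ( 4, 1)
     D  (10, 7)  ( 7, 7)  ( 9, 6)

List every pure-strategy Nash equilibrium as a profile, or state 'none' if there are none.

PSNE = {(D,P), (D,Q)}

(A,P): not NE [P1→D gives 10>9]
(A,Q): not NE [P2→P gives 10>7]
(A,R): not NE [P1→D gives 9>4; P2→P gives 10>4]
(B,P): not NE [P1→D gives 10>4]
(B,Q): not NE [P1→D gives 7>6; P2→P gives 8>5]
(B,R): not NE [P1→D gives 9>3; P2→P gives 8>3]
(C,P): not NE [P1→D gives 10>1]
(C,Q): not NE [P1→D gives 7>5]
(C,R): not NE [P1→D gives 9>4; P2→Q gives 7>1]
(D,P): NE
(D,Q): NE
(D,R): not NE [P2→Q gives 7>6]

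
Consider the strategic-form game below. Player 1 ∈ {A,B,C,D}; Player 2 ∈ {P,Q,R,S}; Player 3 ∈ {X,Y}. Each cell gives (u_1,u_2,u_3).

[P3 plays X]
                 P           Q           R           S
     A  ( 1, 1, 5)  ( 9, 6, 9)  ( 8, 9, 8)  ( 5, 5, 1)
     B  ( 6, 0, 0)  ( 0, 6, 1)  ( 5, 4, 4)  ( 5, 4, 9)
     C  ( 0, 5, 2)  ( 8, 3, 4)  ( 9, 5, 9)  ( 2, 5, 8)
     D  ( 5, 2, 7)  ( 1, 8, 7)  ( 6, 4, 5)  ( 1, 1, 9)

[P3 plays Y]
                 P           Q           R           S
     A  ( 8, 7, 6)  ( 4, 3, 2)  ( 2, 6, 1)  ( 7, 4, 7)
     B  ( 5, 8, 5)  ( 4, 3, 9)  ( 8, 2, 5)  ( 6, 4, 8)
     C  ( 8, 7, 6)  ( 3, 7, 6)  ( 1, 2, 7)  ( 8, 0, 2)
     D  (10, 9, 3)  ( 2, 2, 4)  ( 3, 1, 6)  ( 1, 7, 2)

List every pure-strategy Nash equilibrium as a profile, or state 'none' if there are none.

PSNE = {(C,R,X)}

(A,P,X): not NE [P1→B gives 6>1; P2→R gives 9>1; P3→Y gives 6>5]
(A,P,Y): not NE [P1→D gives 10>8]
(A,Q,X): not NE [P2→R gives 9>6]
(A,Q,Y): not NE [P2→P gives 7>3; P3→X gives 9>2]
(A,R,X): not NE [P1→C gives 9>8]
(A,R,Y): not NE [P1→B gives 8>2; P2→P gives 7>6; P3→X gives 8>1]
(A,S,X): not NE [P2→R gives 9>5; P3→Y gives 7>1]
(A,S,Y): not NE [P1→C gives 8>7; P2→P gives 7>4]
(B,P,X): not NE [P2→Q gives 6>0; P3→Y gives 5>0]
(B,P,Y): not NE [P1→D gives 10>5]
(B,Q,X): not NE [P1→A gives 9>0; P3→Y gives 9>1]
(B,Q,Y): not NE [P2→P gives 8>3]
(B,R,X): not NE [P1→C gives 9>5; P2→Q gives 6>4; P3→Y gives 5>4]
(B,R,Y): not NE [P2→P gives 8>2]
(B,S,X): not NE [P2→Q gives 6>4]
(B,S,Y): not NE [P1→C gives 8>6; P2→P gives 8>4; P3→X gives 9>8]
(C,P,X): not NE [P1→B gives 6>0; P3→Y gives 6>2]
(C,P,Y): not NE [P1→D gives 10>8]
(C,Q,X): not NE [P1→A gives 9>8; P2→S gives 5>3; P3→Y gives 6>4]
(C,Q,Y): not NE [P1→B gives 4>3]
(C,R,X): NE
(C,R,Y): not NE [P1→B gives 8>1; P2→Q gives 7>2; P3→X gives 9>7]
(C,S,X): not NE [P1→B gives 5>2]
(C,S,Y): not NE [P2→Q gives 7>0; P3→X gives 8>2]
(D,P,X): not NE [P1→B gives 6>5; P2→Q gives 8>2]
(D,P,Y): not NE [P3→X gives 7>3]
(D,Q,X): not NE [P1→A gives 9>1]
(D,Q,Y): not NE [P1→B gives 4>2; P2→P gives 9>2; P3→X gives 7>4]
(D,R,X): not NE [P1→C gives 9>6; P2→Q gives 8>4; P3→Y gives 6>5]
(D,R,Y): not NE [P1→B gives 8>3; P2→P gives 9>1]
(D,S,X): not NE [P1→B gives 5>1; P2→Q gives 8>1]
(D,S,Y): not NE [P1→C gives 8>1; P2→P gives 9>7; P3→X gives 9>2]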